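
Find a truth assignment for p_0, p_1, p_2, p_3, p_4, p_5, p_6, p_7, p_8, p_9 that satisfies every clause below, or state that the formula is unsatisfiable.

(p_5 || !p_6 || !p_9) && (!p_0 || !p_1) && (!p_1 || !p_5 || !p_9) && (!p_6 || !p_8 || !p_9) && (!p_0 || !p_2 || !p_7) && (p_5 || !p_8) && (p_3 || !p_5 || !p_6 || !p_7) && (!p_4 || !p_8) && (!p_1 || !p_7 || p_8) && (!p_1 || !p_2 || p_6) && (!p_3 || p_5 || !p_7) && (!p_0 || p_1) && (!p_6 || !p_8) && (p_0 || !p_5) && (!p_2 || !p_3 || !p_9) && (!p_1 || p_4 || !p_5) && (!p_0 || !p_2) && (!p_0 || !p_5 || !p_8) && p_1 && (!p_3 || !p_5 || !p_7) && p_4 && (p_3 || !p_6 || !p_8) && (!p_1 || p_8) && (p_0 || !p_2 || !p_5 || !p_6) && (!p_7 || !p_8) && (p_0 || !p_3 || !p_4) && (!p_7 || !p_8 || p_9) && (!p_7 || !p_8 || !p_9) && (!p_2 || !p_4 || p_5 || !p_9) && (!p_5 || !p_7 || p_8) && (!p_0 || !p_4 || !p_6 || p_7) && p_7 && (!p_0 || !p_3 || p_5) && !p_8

Case p_8 = True:
  Clause (!p_8) is falsified — contradiction.
Case p_8 = False:
  (p_1) forces p_1 = True.
  Clause (!p_1 || p_8) is falsified — contradiction.
Both cases fail, so the formula is unsatisfiable.

Unsatisfiable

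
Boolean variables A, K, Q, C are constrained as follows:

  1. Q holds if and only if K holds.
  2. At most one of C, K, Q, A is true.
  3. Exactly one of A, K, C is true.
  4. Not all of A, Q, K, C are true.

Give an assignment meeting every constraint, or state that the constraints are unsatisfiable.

A = True; K = False; Q = False; C = False

  (1) Q=F, K=F — same ✓
  (2) {C, K, Q, A}: 1 true — at most one ✓
  (3) {A, K, C}: 1 true — exactly one ✓
  (4) {A, Q, K, C}: 1/4 true — not all ✓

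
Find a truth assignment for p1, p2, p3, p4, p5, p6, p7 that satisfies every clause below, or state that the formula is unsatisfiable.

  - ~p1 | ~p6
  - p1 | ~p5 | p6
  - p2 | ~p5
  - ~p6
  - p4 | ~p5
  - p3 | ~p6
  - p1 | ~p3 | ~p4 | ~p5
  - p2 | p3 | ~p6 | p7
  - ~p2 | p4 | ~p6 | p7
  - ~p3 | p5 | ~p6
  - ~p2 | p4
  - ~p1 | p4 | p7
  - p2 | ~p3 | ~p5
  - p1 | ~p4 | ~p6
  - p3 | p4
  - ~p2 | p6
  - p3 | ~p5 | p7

Unit clause (~p6) forces p6 = False.
In (~p2 | p6) only ~p2 is left, so p2 = False.
In (p2 | ~p5) only ~p5 is left, so p5 = False.
Set p1 = False.
Set p3 = True.
Set p4 = True.
Set p7 = True.
All clauses satisfied.

p1=F; p2=F; p3=T; p4=T; p5=F; p6=F; p7=T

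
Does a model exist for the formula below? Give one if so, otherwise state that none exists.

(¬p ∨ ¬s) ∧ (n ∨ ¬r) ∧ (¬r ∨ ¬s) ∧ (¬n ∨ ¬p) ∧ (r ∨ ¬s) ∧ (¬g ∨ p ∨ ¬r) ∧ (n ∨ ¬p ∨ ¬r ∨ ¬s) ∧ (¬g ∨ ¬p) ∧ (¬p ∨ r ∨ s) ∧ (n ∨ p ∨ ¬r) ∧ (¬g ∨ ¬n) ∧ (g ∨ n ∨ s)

r = True; n = True; g = False; p = False; s = False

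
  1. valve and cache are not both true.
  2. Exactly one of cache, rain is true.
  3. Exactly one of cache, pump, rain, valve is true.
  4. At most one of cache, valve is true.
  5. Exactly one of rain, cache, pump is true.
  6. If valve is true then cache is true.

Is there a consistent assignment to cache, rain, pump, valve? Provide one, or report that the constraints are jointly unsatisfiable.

cache = True; rain = False; pump = False; valve = False

  (1) valve=F, cache=T — not both ✓
  (2) {cache, rain}: 1 true — exactly one ✓
  (3) {cache, pump, rain, valve}: 1 true — exactly one ✓
  (4) {cache, valve}: 1 true — at most one ✓
  (5) {rain, cache, pump}: 1 true — exactly one ✓
  (6) valve=F ⇒ cache: vacuous ✓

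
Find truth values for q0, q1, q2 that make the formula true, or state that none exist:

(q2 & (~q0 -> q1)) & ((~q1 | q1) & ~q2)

Unsatisfiable

Case q2 = True: the conjunct ~q2 is False.
Case q2 = False: the conjunct q2 is False.
Both cases fail — unsatisfiable.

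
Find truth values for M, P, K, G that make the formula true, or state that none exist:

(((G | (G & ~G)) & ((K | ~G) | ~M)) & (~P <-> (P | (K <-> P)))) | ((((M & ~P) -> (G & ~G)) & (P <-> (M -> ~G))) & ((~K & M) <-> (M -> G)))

M: True, P: True, K: True, G: False

  (((G | (G & ~G)) & ((K | ~G) | ~M)) & (~P <-> (P | (K <-> P)))) | ((((M & ~P) -> (G & ~G)) & (P <-> (M -> ~G))) & ((~K & M) <-> (M -> G))) = True
    ((G | (G & ~G)) & ((K | ~G) | ~M)) & (~P <-> (P | (K <-> P))) = False
      (G | (G & ~G)) & ((K | ~G) | ~M) = False
        G | (G & ~G) = False
          G & ~G = False
            ~G = True
        (K | ~G) | ~M = True
          K | ~G = True
            ~G = True
          ~M = False
      ~P <-> (P | (K <-> P)) = False
        ~P = False
        P | (K <-> P) = True
          K <-> P = True
    (((M & ~P) -> (G & ~G)) & (P <-> (M -> ~G))) & ((~K & M) <-> (M -> G)) = True
      ((M & ~P) -> (G & ~G)) & (P <-> (M -> ~G)) = True
        (M & ~P) -> (G & ~G) = True
          M & ~P = False
            ~P = False
          G & ~G = False
            ~G = True
        P <-> (M -> ~G) = True
          M -> ~G = True
            ~G = True
      (~K & M) <-> (M -> G) = True
        ~K & M = False
          ~K = False
        M -> G = False
The formula evaluates to True.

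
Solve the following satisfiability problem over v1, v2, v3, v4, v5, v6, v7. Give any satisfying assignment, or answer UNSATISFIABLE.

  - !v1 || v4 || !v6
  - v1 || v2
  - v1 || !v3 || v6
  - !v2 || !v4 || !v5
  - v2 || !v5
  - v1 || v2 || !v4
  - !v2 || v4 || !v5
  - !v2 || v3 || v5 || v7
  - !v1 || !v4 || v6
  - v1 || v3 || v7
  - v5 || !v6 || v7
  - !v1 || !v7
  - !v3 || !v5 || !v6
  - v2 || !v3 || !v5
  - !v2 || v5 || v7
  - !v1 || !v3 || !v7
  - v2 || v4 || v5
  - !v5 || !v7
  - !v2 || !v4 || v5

v1 = False, v2 = True, v3 = True, v4 = False, v5 = False, v6 = True, v7 = True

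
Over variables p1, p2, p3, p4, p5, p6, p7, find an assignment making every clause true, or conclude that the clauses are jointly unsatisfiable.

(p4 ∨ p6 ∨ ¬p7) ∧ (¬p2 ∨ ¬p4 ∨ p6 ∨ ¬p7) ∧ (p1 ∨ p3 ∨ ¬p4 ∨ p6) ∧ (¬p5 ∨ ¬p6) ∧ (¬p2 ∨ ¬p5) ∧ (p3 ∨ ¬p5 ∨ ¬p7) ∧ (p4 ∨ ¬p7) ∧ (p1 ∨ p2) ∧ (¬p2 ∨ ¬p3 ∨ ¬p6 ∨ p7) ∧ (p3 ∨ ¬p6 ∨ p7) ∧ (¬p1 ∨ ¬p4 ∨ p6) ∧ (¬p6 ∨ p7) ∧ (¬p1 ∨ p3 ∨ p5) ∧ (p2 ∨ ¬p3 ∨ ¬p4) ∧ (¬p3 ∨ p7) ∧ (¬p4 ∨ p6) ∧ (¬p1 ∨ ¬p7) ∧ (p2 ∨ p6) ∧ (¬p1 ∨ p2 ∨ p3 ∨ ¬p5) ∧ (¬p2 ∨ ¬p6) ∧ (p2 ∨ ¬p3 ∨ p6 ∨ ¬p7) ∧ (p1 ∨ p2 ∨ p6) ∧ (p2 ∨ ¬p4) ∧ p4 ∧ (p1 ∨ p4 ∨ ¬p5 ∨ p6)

UNSATISFIABLE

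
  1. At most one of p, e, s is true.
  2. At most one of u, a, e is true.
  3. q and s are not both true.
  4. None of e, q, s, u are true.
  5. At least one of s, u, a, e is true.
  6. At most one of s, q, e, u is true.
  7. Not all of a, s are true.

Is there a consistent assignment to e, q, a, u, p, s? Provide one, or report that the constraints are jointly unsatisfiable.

e = False; q = False; a = True; u = False; p = True; s = False

  (1) {p, e, s}: 1 true — at most one ✓
  (2) {u, a, e}: 1 true — at most one ✓
  (3) q=F, s=F — not both ✓
  (4) {e, q, s, u}: 0 true — none ✓
  (5) {s, u, a, e}: 1 true — at least one ✓
  (6) {s, q, e, u}: 0 true — at most one ✓
  (7) {a, s}: 1/2 true — not all ✓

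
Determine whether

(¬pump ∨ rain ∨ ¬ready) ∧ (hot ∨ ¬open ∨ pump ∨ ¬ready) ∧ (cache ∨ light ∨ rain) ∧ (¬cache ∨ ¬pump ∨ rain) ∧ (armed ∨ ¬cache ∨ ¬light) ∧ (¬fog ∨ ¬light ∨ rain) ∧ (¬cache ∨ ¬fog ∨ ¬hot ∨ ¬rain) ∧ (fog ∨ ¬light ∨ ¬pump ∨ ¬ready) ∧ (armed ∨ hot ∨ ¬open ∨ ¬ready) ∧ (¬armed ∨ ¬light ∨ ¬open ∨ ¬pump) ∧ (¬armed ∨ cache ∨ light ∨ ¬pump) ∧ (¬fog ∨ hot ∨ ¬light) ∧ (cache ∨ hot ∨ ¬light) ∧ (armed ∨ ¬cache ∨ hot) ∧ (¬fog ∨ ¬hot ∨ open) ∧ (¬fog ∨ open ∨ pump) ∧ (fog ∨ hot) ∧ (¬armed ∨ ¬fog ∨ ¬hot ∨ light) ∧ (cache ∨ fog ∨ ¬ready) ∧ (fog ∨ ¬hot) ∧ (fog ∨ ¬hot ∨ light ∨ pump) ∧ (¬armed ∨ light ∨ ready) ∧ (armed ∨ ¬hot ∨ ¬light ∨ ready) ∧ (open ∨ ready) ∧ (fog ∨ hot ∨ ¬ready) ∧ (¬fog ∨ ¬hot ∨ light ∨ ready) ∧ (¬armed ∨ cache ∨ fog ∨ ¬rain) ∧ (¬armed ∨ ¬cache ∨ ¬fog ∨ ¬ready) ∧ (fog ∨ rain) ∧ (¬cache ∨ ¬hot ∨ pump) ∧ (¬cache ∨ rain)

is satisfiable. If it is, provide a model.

Set cache = False.
Set light = True.
  then (cache ∨ hot ∨ ¬light) forces hot = True.
  then (fog ∨ ¬hot) forces fog = True.
  then (¬fog ∨ ¬light ∨ rain) forces rain = True.
  then (¬fog ∨ ¬hot ∨ open) forces open = True.
Set armed = False.
  then (armed ∨ ¬hot ∨ ¬light ∨ ready) forces ready = True.
Set pump = False.
All clauses satisfied.

cache: False, light: True, armed: False, open: True, fog: True, pump: False, hot: True, ready: True, rain: True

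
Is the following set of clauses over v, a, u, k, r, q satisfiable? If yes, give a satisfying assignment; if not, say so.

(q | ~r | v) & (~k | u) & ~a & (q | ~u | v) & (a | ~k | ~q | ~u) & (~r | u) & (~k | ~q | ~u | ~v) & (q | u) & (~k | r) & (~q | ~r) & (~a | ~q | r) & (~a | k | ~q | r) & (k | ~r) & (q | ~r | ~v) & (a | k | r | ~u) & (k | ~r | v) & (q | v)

v = False, a = False, u = False, k = False, r = False, q = True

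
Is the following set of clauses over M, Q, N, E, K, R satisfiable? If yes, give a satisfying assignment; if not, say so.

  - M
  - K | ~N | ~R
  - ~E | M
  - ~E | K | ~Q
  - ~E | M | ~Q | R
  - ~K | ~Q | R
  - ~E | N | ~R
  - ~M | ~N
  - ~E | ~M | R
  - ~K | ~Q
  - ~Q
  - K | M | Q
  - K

M=T, Q=F, N=F, E=F, K=T, R=T

Unit clause (M) forces M = True.
In (~M | ~N) only ~N is left, so N = False.
Unit clause (~Q) forces Q = False.
Unit clause (K) forces K = True.
Set E = False.
Set R = True.
All clauses satisfied.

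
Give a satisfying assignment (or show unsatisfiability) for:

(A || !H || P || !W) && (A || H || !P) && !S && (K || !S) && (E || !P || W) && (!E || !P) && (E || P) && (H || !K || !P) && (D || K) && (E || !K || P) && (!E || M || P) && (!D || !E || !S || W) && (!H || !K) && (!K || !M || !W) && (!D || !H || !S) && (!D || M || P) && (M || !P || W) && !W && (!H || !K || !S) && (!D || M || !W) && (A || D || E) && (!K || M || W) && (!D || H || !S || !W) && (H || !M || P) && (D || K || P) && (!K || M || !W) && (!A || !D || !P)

E = True, K = False, A = False, H = True, D = True, M = True, P = False, S = False, W = False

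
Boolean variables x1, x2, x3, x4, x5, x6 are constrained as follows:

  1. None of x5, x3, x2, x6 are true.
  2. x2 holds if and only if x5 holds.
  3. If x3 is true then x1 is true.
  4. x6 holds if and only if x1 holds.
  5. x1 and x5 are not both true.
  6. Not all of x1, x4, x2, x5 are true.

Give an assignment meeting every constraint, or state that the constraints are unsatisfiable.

x1: False, x2: False, x3: False, x4: False, x5: False, x6: False

  (1) {x5, x3, x2, x6}: 0 true — none ✓
  (2) x2=F, x5=F — same ✓
  (3) x3=F ⇒ x1: vacuous ✓
  (4) x6=F, x1=F — same ✓
  (5) x1=F, x5=F — not both ✓
  (6) {x1, x4, x2, x5}: 0/4 true — not all ✓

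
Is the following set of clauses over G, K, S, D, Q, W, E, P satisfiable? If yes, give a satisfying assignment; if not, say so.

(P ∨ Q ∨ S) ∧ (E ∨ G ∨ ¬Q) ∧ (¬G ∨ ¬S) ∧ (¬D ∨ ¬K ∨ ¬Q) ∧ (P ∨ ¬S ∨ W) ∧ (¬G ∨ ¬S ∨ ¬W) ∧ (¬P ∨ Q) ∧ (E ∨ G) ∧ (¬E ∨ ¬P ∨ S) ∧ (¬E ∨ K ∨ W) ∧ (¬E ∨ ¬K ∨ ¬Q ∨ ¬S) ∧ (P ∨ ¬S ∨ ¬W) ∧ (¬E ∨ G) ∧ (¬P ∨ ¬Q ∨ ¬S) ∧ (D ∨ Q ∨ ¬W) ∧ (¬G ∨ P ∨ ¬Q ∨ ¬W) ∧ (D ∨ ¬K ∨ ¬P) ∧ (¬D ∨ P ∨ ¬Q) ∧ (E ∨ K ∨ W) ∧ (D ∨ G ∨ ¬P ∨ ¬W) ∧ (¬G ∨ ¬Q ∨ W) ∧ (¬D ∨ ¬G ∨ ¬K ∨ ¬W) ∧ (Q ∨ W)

G=T; K=F; S=F; D=T; Q=T; W=T; E=F; P=T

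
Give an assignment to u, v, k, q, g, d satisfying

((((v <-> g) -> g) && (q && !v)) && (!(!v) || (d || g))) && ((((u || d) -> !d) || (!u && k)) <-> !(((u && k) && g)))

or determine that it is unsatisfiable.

u = False; v = False; k = False; q = True; g = True; d = False

  (((v <-> g) -> g) && (q && !v)) && (!(!v) || (d || g)) = True
    ((v <-> g) -> g) && (q && !v) = True
      (v <-> g) -> g = True
        v <-> g = False
      q && !v = True
        !v = True
    !(!v) || (d || g) = True
      !(!v) = False
        !v = True
      d || g = True
  (((u || d) -> !d) || (!u && k)) <-> !(((u && k) && g)) = True
    ((u || d) -> !d) || (!u && k) = True
      (u || d) -> !d = True
        u || d = False
        !d = True
      !u && k = False
        !u = True
    !(((u && k) && g)) = True
      (u && k) && g = False
        u && k = False
Both conjuncts True, so the formula holds.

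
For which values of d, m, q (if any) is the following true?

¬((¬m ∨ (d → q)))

d: True, m: True, q: False

  ¬((¬m ∨ (d → q))) = True
    ¬m ∨ (d → q) = False
      ¬m = False
      d → q = False
The formula evaluates to True.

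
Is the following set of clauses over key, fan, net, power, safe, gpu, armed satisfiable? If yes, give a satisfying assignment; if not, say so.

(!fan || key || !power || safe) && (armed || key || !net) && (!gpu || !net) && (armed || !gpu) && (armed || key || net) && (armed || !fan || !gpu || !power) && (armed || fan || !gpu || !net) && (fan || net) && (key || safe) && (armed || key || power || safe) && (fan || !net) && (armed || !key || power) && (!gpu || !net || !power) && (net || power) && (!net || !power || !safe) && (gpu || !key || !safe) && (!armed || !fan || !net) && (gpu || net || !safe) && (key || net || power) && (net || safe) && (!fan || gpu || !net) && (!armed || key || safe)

Set key = False.
  then (key || safe) forces safe = True.
Try fan = False:
  (fan || net) forces net = True.
  clause (fan || !net) is falsified — backtrack.
So fan = True.
Set net = False.
  then (armed || key || net) forces armed = True.
  then (net || power) forces power = True.
  then (gpu || net || !safe) forces gpu = True.
All clauses satisfied.

key = False; fan = True; net = False; power = True; safe = True; gpu = True; armed = True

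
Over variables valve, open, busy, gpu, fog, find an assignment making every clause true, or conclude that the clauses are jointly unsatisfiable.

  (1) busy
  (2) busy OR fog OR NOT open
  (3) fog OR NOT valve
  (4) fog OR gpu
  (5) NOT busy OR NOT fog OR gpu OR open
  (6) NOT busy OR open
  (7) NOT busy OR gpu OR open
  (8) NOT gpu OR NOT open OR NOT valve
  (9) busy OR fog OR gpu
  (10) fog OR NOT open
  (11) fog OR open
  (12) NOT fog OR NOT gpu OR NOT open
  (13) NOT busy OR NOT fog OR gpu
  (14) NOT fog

UNSATISFIABLE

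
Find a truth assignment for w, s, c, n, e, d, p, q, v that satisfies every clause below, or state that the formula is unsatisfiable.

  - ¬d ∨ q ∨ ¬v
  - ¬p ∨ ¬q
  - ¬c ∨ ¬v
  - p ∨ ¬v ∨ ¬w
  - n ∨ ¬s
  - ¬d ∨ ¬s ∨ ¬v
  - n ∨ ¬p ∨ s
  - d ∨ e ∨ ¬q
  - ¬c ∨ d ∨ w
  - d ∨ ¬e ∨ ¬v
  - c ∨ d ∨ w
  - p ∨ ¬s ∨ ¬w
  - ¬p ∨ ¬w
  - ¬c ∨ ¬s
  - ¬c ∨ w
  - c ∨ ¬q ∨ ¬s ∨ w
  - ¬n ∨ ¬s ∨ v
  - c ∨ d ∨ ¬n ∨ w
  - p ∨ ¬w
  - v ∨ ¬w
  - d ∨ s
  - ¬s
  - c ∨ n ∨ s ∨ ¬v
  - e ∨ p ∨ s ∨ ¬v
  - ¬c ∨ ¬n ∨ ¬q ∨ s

Unit clause (¬s) forces s = False.
In (d ∨ s) only d is left, so d = True.
Set w = False.
  then (¬c ∨ w) forces c = False.
Set n = False.
  then (n ∨ ¬p ∨ s) forces p = False.
  then (c ∨ n ∨ s ∨ ¬v) forces v = False.
Set e = False.
Set q = True.
All clauses satisfied.

w: False, s: False, c: False, n: False, e: False, d: True, p: False, q: True, v: False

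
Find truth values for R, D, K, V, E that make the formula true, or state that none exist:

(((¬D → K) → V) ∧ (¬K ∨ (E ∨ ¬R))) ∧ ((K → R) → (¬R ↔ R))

R=F, D=F, K=T, V=T, E=F

  ((¬D → K) → V) ∧ (¬K ∨ (E ∨ ¬R)) = True
    (¬D → K) → V = True
      ¬D → K = True
        ¬D = True
    ¬K ∨ (E ∨ ¬R) = True
      ¬K = False
      E ∨ ¬R = True
        ¬R = True
  (K → R) → (¬R ↔ R) = True
    K → R = False
    ¬R ↔ R = False
      ¬R = True
Both conjuncts True, so the formula holds.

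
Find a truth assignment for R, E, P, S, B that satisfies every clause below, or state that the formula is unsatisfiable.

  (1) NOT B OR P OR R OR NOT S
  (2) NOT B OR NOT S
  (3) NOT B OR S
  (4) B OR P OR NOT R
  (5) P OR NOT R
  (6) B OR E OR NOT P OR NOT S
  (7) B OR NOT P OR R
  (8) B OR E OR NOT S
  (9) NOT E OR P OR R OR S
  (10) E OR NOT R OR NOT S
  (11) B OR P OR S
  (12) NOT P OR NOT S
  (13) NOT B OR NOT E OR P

Set R = False.
Set E = True.
Try P = True:
  (B OR NOT P OR R) forces B = True.
  (NOT B OR NOT S) forces S = False.
  clause (NOT B OR S) is falsified — backtrack.
So P = False.
  then (NOT E OR P OR R OR S) forces S = True.
  then (NOT B OR NOT E OR P) forces B = False.
All clauses satisfied.

R: False, E: True, P: False, S: True, B: False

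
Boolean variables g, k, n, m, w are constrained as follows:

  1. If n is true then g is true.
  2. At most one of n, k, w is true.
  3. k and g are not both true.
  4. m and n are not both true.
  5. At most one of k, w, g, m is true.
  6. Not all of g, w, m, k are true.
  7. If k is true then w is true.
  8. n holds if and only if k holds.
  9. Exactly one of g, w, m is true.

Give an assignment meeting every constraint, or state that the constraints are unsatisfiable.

g: False; k: False; n: False; m: True; w: False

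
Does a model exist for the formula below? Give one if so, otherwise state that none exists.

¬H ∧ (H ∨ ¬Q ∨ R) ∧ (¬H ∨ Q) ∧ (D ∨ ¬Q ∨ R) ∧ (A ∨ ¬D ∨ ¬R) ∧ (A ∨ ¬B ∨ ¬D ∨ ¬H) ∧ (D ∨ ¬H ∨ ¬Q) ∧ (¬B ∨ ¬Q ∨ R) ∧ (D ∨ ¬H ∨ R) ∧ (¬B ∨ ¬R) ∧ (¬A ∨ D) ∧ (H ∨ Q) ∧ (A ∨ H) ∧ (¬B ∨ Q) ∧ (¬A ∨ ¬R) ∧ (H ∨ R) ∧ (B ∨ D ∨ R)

Unsatisfiable

Case H = True:
  Clause (¬H) is falsified — contradiction.
Case H = False:
  (H ∨ Q) forces Q = True.
  (H ∨ ¬Q ∨ R) forces R = True.
  (¬B ∨ ¬R) forces B = False.
  (A ∨ H) forces A = True.
  Clause (¬A ∨ ¬R) is falsified — contradiction.
Both cases fail, so the formula is unsatisfiable.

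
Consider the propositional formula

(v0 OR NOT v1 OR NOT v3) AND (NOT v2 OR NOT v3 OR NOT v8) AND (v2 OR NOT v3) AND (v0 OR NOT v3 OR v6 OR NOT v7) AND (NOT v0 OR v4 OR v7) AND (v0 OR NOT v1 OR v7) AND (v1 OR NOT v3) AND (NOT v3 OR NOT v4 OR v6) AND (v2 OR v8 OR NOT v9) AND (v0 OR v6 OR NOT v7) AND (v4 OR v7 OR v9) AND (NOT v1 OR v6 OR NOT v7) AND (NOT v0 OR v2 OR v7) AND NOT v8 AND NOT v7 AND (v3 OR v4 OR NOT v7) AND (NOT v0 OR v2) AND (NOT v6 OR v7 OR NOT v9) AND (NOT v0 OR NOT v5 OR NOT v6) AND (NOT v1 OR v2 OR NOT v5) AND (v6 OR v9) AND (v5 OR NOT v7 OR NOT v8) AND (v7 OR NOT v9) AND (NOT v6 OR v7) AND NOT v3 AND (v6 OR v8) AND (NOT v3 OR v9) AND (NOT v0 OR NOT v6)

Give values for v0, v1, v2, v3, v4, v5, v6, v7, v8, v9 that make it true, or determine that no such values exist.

No satisfying assignment exists.

Case v6 = True:
  (NOT v8) forces v8 = False.
  (NOT v7) forces v7 = False.
  Clause (NOT v6 OR v7) is falsified — contradiction.
Case v6 = False:
  (NOT v8) forces v8 = False.
  Clause (v6 OR v8) is falsified — contradiction.
Both cases fail, so the formula is unsatisfiable.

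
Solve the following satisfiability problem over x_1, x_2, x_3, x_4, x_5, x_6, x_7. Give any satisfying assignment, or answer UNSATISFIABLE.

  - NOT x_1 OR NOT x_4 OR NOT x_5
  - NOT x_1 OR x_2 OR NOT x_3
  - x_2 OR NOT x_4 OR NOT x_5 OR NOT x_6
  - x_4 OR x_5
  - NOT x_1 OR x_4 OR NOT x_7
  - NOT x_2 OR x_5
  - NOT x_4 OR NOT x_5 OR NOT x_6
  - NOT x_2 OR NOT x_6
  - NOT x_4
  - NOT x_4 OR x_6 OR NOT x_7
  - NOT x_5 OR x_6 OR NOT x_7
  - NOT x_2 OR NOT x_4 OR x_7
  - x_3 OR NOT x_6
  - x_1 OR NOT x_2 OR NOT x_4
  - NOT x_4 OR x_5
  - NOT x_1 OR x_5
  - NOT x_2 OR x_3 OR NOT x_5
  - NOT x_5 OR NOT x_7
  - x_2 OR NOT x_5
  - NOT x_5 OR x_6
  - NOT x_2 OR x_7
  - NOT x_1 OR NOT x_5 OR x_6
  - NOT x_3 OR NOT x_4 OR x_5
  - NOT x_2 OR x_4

Case x_4 = True:
  Clause (NOT x_4) is falsified — contradiction.
Case x_4 = False:
  (x_4 OR x_5) forces x_5 = True.
  (NOT x_5 OR NOT x_7) forces x_7 = False.
  (x_2 OR NOT x_5) forces x_2 = True.
  Clause (NOT x_2 OR x_7) is falsified — contradiction.
Both cases fail, so the formula is unsatisfiable.

UNSATISFIABLE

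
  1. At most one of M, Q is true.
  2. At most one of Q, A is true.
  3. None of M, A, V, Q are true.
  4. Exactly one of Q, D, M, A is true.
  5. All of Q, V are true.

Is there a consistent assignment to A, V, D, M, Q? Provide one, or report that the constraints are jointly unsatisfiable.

No satisfying assignment exists.

Case V = True:
  Constraint (3) is violated (V=T) — contradiction.
Case V = False:
  Constraint (5) is violated (V=F) — contradiction.
Both cases fail — unsatisfiable.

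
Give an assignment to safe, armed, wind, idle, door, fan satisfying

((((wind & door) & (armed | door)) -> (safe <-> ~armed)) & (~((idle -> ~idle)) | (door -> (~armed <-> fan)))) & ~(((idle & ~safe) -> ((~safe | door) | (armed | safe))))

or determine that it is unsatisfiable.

The conjunct ~(((idle & ~safe) -> ((~safe | door) | (armed | safe)))) is unsatisfiable on its own:
  safe = True: this becomes ~((False -> True)) = False.
  safe = False: this becomes ~((idle -> True)) = False.
So the whole conjunction is unsatisfiable.

Unsatisfiable — no assignment works.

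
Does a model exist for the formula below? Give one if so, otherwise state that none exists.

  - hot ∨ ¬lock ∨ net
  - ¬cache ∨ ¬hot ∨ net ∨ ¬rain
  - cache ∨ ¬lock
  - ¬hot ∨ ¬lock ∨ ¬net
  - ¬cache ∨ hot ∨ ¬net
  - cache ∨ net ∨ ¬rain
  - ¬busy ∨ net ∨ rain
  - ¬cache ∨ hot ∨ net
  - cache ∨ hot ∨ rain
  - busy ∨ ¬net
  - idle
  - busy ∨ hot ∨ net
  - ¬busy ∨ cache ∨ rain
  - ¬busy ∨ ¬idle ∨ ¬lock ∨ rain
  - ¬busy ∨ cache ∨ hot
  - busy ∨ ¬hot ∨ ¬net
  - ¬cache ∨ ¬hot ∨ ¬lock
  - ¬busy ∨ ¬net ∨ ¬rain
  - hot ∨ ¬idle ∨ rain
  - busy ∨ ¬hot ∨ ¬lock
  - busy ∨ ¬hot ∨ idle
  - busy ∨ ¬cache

Unit clause (idle) forces idle = True.
Try lock = True:
  (cache ∨ ¬lock) forces cache = True.
  (¬cache ∨ ¬hot ∨ ¬lock) forces hot = False.
  (hot ∨ ¬lock ∨ net) forces net = True.
  clause (¬cache ∨ hot ∨ ¬net) is falsified — backtrack.
So lock = False.
Set busy = True.
Set cache = True.
Set rain = False.
  then (¬busy ∨ net ∨ rain) forces net = True.
  then (hot ∨ ¬idle ∨ rain) forces hot = True.
All clauses satisfied.

lock: False, busy: True, cache: True, rain: False, idle: True, net: True, hot: True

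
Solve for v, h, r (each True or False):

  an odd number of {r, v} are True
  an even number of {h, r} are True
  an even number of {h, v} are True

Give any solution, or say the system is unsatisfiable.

Adding constraints 1, 2, 3 mod 2: every variable appears an even number of times on the left, so the left side is 0.
But the right sides sum to 1 (mod 2). 0 ≠ 1 — the system is inconsistent.

Unsatisfiable — no assignment works.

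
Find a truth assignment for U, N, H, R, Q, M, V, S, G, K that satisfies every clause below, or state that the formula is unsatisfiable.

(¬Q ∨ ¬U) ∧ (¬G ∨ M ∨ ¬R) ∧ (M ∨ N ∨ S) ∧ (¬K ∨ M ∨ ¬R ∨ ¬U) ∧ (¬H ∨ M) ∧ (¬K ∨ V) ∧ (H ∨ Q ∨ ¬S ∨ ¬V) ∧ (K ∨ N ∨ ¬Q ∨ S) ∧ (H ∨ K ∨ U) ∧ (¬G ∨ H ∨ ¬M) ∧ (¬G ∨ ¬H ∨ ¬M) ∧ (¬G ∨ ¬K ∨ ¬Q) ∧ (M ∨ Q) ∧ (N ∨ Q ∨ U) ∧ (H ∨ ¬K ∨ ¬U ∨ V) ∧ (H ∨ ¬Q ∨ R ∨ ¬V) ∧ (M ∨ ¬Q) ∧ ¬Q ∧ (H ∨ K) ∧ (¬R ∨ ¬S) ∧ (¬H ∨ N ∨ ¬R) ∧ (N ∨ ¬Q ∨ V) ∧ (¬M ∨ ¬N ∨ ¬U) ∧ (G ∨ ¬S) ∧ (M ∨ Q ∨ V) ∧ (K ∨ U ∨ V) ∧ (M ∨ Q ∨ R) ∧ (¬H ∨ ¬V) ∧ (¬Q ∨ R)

U: True, N: False, H: False, R: True, Q: False, M: True, V: True, S: False, G: False, K: True

Unit clause (¬Q) forces Q = False.
In (M ∨ Q) only M is left, so M = True.
Set U = True.
  then (¬M ∨ ¬N ∨ ¬U) forces N = False.
Set H = False.
  then (¬G ∨ H ∨ ¬M) forces G = False.
  then (H ∨ K) forces K = True.
  then (G ∨ ¬S) forces S = False.
  then (¬K ∨ V) forces V = True.
Set R = True.
All clauses satisfied.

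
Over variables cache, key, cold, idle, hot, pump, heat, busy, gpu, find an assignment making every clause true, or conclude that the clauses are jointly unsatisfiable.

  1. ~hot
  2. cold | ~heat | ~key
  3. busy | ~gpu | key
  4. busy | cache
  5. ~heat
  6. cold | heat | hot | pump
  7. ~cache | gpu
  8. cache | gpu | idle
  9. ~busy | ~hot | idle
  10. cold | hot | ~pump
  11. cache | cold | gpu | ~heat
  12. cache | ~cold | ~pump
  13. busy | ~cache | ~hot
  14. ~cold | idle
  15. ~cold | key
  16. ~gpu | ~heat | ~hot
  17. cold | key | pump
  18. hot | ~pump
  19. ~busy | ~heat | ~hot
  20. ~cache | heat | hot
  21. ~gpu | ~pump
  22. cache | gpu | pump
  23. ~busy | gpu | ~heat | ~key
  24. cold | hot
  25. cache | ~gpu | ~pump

cache = False, key = True, cold = True, idle = True, hot = False, pump = False, heat = False, busy = True, gpu = True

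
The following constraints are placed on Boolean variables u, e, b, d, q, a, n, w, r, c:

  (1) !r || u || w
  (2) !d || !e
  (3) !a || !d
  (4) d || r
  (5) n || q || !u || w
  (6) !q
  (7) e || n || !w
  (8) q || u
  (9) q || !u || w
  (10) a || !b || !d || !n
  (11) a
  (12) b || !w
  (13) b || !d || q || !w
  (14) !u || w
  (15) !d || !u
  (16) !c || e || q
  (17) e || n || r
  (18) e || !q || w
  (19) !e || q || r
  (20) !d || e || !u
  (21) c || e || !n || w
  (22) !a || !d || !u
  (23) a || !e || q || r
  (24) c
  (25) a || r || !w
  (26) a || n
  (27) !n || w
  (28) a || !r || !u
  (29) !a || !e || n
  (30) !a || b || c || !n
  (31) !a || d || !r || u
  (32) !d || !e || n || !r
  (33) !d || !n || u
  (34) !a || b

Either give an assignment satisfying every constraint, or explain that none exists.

Unit clause (!q) forces q = False.
In (q || u) only u is left, so u = True.
In (q || !u || w) only w is left, so w = True.
Unit clause (a) forces a = True.
In (b || !w) only b is left, so b = True.
In (!d || !u) only !d is left, so d = False.
Unit clause (c) forces c = True.
In (d || r) only r is left, so r = True.
In (!c || e || q) only e is left, so e = True.
In (!a || !e || n) only n is left, so n = True.
All clauses satisfied.

u=T, e=T, b=T, d=F, q=F, a=T, n=T, w=T, r=T, c=T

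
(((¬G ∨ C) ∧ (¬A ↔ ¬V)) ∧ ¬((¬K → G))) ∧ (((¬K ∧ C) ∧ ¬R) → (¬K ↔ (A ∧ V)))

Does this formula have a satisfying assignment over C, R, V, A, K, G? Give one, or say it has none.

C = False, R = False, V = False, A = False, K = False, G = False

  ((¬G ∨ C) ∧ (¬A ↔ ¬V)) ∧ ¬((¬K → G)) = True
    (¬G ∨ C) ∧ (¬A ↔ ¬V) = True
      ¬G ∨ C = True
        ¬G = True
      ¬A ↔ ¬V = True
        ¬A = True
        ¬V = True
    ¬((¬K → G)) = True
      ¬K → G = False
        ¬K = True
  ((¬K ∧ C) ∧ ¬R) → (¬K ↔ (A ∧ V)) = True
    (¬K ∧ C) ∧ ¬R = False
      ¬K ∧ C = False
        ¬K = True
      ¬R = True
    ¬K ↔ (A ∧ V) = False
      ¬K = True
      A ∧ V = False
Both conjuncts True, so the formula holds.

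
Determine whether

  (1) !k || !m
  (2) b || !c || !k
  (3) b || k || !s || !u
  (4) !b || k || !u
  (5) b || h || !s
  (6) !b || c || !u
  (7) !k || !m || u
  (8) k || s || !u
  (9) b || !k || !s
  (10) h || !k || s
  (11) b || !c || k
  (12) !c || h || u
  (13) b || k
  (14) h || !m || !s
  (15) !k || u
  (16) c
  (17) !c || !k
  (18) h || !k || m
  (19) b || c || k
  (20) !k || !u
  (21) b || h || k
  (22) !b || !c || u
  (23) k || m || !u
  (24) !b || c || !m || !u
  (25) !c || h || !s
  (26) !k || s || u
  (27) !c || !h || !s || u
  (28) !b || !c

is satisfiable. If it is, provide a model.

Case c = True:
  (!c || !k) forces k = False.
  (b || !c || k) forces b = True.
  Clause (!b || !c) is falsified — contradiction.
Case c = False:
  Clause (c) is falsified — contradiction.
Both cases fail, so the formula is unsatisfiable.

Unsatisfiable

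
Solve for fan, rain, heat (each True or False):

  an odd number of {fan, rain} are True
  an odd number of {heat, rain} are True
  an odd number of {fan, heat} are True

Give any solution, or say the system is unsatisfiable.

No satisfying assignment exists.

Adding constraints 1, 2, 3 mod 2: every variable appears an even number of times on the left, so the left side is 0.
But the right sides sum to 1 (mod 2). 0 ≠ 1 — the system is inconsistent.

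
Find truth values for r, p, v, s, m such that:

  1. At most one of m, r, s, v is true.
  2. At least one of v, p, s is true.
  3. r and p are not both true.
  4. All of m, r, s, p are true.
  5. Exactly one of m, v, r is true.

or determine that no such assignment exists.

Case r = True:
  (1) with r=T forces m = False.
  Constraint (4) is violated (m=F) — contradiction.
Case r = False:
  Constraint (4) is violated (r=F) — contradiction.
Both cases fail — unsatisfiable.

No satisfying assignment exists.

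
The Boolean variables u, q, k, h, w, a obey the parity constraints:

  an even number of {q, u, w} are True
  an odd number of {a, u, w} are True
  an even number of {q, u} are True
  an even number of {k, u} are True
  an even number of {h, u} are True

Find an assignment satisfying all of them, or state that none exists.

u = False, q = False, k = False, h = False, w = False, a = True

{q, u, w}: 0 true → even ✓
{a, u, w}: 1 true → odd ✓
{q, u}: 0 true → even ✓
{k, u}: 0 true → even ✓
{h, u}: 0 true → even ✓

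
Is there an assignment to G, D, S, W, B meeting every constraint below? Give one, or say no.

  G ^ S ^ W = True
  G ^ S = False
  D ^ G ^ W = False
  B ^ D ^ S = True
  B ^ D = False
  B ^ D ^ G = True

G = True, D = False, S = True, W = True, B = False

G ^ S ^ W = T ^ T ^ T = True ✓
G ^ S = T ^ T = False ✓
D ^ G ^ W = F ^ T ^ T = False ✓
B ^ D ^ S = F ^ F ^ T = True ✓
B ^ D = F ^ F = False ✓
B ^ D ^ G = F ^ F ^ T = True ✓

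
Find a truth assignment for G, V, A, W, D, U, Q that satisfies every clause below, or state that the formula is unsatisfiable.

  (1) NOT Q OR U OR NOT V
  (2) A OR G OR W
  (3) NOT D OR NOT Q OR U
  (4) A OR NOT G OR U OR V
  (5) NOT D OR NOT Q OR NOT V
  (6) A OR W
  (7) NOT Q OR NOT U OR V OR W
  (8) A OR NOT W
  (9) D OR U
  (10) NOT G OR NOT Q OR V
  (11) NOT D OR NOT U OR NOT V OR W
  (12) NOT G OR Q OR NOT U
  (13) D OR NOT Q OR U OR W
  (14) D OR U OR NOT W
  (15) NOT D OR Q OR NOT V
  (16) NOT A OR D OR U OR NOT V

G: False, V: False, A: True, W: True, D: False, U: True, Q: False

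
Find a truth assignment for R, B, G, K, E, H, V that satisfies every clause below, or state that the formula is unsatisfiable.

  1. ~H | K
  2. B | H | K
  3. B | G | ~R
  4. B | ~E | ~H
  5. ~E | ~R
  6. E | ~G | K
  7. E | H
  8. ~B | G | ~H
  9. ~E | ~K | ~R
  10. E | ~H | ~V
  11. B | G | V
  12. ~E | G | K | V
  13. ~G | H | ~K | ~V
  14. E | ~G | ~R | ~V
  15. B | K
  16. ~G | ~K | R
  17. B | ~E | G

R = False; B = True; G = False; K = False; E = True; H = False; V = True

Set R = False.
Set B = True.
Set G = False.
  then (~B | G | ~H) forces H = False.
  then (E | H) forces E = True.
Set K = False.
  then (~E | G | K | V) forces V = True.
All clauses satisfied.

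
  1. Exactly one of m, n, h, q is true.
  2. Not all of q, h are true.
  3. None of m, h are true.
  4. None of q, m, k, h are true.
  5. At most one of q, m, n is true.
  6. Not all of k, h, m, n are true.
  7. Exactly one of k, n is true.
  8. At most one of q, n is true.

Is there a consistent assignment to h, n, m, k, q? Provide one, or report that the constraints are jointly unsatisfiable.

h=F, n=T, m=F, k=F, q=F

  (1) {m, n, h, q}: 1 true — exactly one ✓
  (2) {q, h}: 0/2 true — not all ✓
  (3) {m, h}: 0 true — none ✓
  (4) {q, m, k, h}: 0 true — none ✓
  (5) {q, m, n}: 1 true — at most one ✓
  (6) {k, h, m, n}: 1/4 true — not all ✓
  (7) {k, n}: 1 true — exactly one ✓
  (8) {q, n}: 1 true — at most one ✓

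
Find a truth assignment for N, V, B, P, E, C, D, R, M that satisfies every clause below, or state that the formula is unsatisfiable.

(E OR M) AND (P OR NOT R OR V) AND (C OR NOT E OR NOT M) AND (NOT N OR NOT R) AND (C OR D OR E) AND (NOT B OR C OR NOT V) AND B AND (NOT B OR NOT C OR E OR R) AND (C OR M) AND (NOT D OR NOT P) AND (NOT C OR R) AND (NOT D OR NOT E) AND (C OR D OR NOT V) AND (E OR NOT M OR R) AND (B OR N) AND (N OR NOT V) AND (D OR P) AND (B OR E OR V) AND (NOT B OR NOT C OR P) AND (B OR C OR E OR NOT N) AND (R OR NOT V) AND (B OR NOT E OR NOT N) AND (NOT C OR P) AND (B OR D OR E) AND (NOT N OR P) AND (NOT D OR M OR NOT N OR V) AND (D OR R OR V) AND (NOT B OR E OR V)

Unit clause (B) forces B = True.
Set N = False.
  then (N OR NOT V) forces V = False.
  then (NOT B OR E OR V) forces E = True.
  then (NOT D OR NOT E) forces D = False.
  then (D OR P) forces P = True.
  then (D OR R OR V) forces R = True.
Try C = False:
  (C OR NOT E OR NOT M) forces M = False.
  clause (C OR M) is falsified — backtrack.
So C = True.
Set M = False.
All clauses satisfied.

N: False, V: False, B: True, P: True, E: True, C: True, D: False, R: True, M: False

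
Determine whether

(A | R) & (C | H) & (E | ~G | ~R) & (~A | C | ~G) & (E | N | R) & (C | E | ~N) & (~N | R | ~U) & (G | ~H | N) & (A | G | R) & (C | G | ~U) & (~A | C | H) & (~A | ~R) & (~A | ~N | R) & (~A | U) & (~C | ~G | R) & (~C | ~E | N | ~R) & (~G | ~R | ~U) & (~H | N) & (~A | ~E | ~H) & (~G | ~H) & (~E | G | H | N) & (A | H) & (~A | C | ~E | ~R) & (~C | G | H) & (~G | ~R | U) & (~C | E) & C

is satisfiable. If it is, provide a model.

Unit clause (C) forces C = True.
In (~C | E) only E is left, so E = True.
Set H = True.
  then (~H | N) forces N = True.
  then (~A | ~E | ~H) forces A = False.
  then (~G | ~H) forces G = False.
  then (A | R) forces R = True.
Set U = False.
All clauses satisfied.

E=T, H=T, R=T, G=F, A=F, C=T, U=F, N=T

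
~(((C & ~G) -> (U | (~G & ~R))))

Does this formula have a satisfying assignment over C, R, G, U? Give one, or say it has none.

C = True, R = True, G = False, U = False

  ~(((C & ~G) -> (U | (~G & ~R)))) = True
    (C & ~G) -> (U | (~G & ~R)) = False
      C & ~G = True
        ~G = True
      U | (~G & ~R) = False
        ~G & ~R = False
          ~G = True
          ~R = False
The formula evaluates to True.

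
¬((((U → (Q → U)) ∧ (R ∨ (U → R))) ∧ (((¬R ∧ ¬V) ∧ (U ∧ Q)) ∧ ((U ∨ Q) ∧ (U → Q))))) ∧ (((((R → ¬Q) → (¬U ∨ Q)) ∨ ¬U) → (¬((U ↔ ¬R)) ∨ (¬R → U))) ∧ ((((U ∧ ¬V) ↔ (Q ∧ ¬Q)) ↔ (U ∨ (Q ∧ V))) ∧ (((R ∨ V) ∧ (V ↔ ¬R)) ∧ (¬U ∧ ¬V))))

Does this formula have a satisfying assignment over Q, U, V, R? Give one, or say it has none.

Case U = True: the conjunct ¬U is False.
Case U = False: the formula simplifies to (¬R ∨ R) ∧ ((¬((Q ∧ ¬Q)) ↔ (Q ∧ V)) ∧ (((R ∨ V) ∧ (V ↔ ¬R)) ∧ ¬V)).
  V = True: the conjunct ¬V is False.
  V = False: simplifies to (¬R ∨ R) ∧ ((Q ∧ ¬Q) ∧ (R ∧ R)).
    Q = True: the conjunct ¬Q is False.
    Q = False: the conjunct Q is False.
Both cases fail — unsatisfiable.

UNSATISFIABLE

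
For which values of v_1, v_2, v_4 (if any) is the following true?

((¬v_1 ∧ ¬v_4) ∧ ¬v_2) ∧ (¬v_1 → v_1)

Unsatisfiable

Case v_1 = True: the conjunct ¬v_1 is False.
Case v_1 = False: the conjunct ¬v_1 → v_1 becomes ¬False → False = False.
Both cases fail — unsatisfiable.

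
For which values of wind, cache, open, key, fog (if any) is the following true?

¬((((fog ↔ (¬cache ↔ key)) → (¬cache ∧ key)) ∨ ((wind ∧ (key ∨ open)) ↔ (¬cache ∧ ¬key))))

wind = True, cache = True, open = False, key = True, fog = False

  ¬((((fog ↔ (¬cache ↔ key)) → (¬cache ∧ key)) ∨ ((wind ∧ (key ∨ open)) ↔ (¬cache ∧ ¬key)))) = True
    ((fog ↔ (¬cache ↔ key)) → (¬cache ∧ key)) ∨ ((wind ∧ (key ∨ open)) ↔ (¬cache ∧ ¬key)) = False
      (fog ↔ (¬cache ↔ key)) → (¬cache ∧ key) = False
        fog ↔ (¬cache ↔ key) = True
          ¬cache ↔ key = False
            ¬cache = False
        ¬cache ∧ key = False
          ¬cache = False
      (wind ∧ (key ∨ open)) ↔ (¬cache ∧ ¬key) = False
        wind ∧ (key ∨ open) = True
          key ∨ open = True
        ¬cache ∧ ¬key = False
          ¬cache = False
          ¬key = False
The formula evaluates to True.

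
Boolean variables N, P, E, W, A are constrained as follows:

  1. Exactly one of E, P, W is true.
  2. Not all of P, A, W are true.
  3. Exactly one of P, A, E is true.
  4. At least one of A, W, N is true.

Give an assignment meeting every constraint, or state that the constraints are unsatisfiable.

N = True, P = False, E = True, W = False, A = False

  (1) {E, P, W}: 1 true — exactly one ✓
  (2) {P, A, W}: 0/3 true — not all ✓
  (3) {P, A, E}: 1 true — exactly one ✓
  (4) {A, W, N}: 1 true — at least one ✓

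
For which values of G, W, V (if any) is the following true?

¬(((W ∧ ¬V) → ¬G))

G = True; W = True; V = False

  ¬(((W ∧ ¬V) → ¬G)) = True
    (W ∧ ¬V) → ¬G = False
      W ∧ ¬V = True
        ¬V = True
      ¬G = False
The formula evaluates to True.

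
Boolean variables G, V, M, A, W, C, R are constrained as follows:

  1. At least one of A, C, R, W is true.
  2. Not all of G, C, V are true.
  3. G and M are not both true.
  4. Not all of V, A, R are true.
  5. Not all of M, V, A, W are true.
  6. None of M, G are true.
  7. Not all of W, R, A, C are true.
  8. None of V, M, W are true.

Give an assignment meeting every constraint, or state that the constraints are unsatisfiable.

G = False, V = False, M = False, A = True, W = False, C = True, R = False

  (1) {A, C, R, W}: 2 true — at least one ✓
  (2) {G, C, V}: 1/3 true — not all ✓
  (3) G=F, M=F — not both ✓
  (4) {V, A, R}: 1/3 true — not all ✓
  (5) {M, V, A, W}: 1/4 true — not all ✓
  (6) {M, G}: 0 true — none ✓
  (7) {W, R, A, C}: 2/4 true — not all ✓
  (8) {V, M, W}: 0 true — none ✓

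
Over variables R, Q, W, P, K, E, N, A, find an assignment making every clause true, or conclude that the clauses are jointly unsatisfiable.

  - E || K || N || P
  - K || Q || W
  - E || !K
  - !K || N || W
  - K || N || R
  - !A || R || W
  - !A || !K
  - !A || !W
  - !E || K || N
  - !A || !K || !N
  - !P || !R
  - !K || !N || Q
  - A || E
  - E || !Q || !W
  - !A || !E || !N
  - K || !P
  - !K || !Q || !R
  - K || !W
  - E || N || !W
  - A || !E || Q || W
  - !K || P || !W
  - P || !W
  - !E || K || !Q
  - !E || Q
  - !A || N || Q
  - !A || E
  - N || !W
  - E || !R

Set R = False.
Try Q = False:
  (!E || Q) forces E = False.
  (E || !K) forces K = False.
  (K || Q || W) forces W = True.
  clause (K || !W) is falsified — backtrack.
So Q = True.
Set W = False.
  then (!A || R || W) forces A = False.
  then (A || E) forces E = True.
  then (!E || K || !Q) forces K = True.
  then (!K || N || W) forces N = True.
Set P = False.
All clauses satisfied.

R: False, Q: True, W: False, P: False, K: True, E: True, N: True, A: False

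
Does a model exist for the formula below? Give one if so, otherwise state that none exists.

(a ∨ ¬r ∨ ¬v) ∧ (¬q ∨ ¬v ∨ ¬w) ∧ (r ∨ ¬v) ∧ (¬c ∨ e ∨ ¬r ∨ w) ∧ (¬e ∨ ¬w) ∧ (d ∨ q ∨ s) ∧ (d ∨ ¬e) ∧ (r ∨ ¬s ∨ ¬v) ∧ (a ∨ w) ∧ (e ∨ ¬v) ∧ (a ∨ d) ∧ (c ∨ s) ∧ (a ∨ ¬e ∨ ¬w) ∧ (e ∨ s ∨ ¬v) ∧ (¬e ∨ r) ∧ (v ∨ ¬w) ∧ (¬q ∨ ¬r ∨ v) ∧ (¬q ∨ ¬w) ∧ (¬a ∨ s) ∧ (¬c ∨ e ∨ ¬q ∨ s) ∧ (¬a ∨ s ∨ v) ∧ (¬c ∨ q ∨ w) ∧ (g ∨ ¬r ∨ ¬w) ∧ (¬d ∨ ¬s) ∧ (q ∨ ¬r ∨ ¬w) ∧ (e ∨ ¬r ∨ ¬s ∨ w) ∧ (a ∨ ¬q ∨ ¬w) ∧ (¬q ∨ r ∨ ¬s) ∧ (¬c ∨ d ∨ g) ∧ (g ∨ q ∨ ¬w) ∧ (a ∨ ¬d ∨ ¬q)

Set c = False.
  then (c ∨ s) forces s = True.
  then (¬d ∨ ¬s) forces d = False.
  then (d ∨ ¬e) forces e = False.
  then (e ∨ ¬v) forces v = False.
  then (a ∨ d) forces a = True.
  then (v ∨ ¬w) forces w = False.
  then (e ∨ ¬r ∨ ¬s ∨ w) forces r = False.
  then (¬q ∨ r ∨ ¬s) forces q = False.
Set g = False.
All clauses satisfied.

c = False, g = False, a = True, r = False, d = False, e = False, s = True, w = False, q = False, v = False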